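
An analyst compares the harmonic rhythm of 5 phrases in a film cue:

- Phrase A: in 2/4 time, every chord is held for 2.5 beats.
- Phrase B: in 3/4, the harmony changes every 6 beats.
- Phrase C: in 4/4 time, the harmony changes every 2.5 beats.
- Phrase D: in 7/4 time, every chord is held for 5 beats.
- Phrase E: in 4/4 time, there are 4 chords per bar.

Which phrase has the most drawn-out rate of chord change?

Phrase B

A: 2/2.5 = 0.8 chords/bar.
B: 3/6 = 0.5 chords/bar.
C: 4/2.5 = 1.6 chords/bar.
D: 7/5 = 1.4 chords/bar.
E: 4/1 = 4 chords/bar.
Slowest is B at 0.5 chords/bar.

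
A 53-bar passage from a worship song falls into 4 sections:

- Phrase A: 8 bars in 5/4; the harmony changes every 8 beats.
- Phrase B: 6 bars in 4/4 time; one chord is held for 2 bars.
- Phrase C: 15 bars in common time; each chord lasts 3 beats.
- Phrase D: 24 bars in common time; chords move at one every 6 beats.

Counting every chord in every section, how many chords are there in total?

A has 40 beats and chords last 8 each, so 5 chords.
B has 24 beats and chords last 8 each, so 3 chords.
C has 60 beats and chords last 3 each, so 20 chords.
D has 96 beats and chords last 6 each, so 16 chords.
Total: 5 + 3 + 20 + 16 = 44.

44 chords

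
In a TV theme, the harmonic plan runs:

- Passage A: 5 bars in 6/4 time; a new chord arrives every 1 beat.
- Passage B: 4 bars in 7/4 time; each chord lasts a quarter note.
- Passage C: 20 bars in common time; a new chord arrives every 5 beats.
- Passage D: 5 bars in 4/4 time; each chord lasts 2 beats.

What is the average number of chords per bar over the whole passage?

42/17 chords per bar

A: 5 bars of 6 beats is 30 beats; at 1 beat each that's 30 chords.
B: 4 bars of 7 beats is 28 beats; at 1 beat each that's 28 chords.
C: 20 bars of 4 beats is 80 beats; at 5 beats each that's 16 chords.
D: 5 bars of 4 beats is 20 beats; at 2 beats each that's 10 chords.
Overall: 84 chords over 34 bars → 84/34 = 42/17 chords per bar.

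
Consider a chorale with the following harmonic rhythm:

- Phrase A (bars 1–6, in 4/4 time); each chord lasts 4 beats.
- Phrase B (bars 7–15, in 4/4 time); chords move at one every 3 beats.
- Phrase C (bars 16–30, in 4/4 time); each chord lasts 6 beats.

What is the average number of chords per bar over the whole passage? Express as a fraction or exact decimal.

A: 6 bars of 4 beats is 24 beats; at 4 beats each that's 6 chords.
B: 9 bars of 4 beats is 36 beats; at 3 beats each that's 12 chords.
C: 15 bars of 4 beats is 60 beats; at 6 beats each that's 10 chords.
Overall: 28 chords over 30 bars → 28/30 = 14/15 chords per bar.

14/15 chords per bar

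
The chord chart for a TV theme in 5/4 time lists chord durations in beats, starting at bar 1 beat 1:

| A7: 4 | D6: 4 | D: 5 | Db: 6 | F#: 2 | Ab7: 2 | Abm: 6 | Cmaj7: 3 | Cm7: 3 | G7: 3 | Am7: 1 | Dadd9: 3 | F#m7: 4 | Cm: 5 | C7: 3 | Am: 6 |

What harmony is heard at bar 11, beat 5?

Am

Beat 5 of bar 11 is beat (11−1)×5 + 5 = 55 overall.
Running totals: A7 ends at 4, D6 ends at 8, D ends at 13, Db ends at 19, F# ends at 21, Ab7 ends at 23, Abm ends at 29, Cmaj7 ends at 32, Cm7 ends at 35, G7 ends at 38, Am7 ends at 39, Dadd9 ends at 42, F#m7 ends at 46, Cm ends at 51, C7 ends at 54, Am ends at 60.
Beat 55 falls within Am.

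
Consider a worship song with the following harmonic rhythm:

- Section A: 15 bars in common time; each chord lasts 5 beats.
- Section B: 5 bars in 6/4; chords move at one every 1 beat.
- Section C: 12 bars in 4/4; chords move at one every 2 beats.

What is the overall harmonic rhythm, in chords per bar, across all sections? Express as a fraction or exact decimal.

33/16 chords per bar

A: 15 bars of 4 beats is 60 beats; at 5 beats each that's 12 chords.
B: 5 bars of 6 beats is 30 beats; at 1 beat each that's 30 chords.
C: 12 bars of 4 beats is 48 beats; at 2 beats each that's 24 chords.
Overall: 66 chords over 32 bars → 66/32 = 33/16 chords per bar.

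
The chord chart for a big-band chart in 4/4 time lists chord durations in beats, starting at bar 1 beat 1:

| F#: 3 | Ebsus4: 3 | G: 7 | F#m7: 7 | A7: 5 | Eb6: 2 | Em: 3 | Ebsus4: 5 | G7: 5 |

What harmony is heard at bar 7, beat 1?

Beat 1 of bar 7 is beat (7−1)×4 + 1 = 25 overall.
Running totals: F# ends at 3, Ebsus4 ends at 6, G ends at 13, F#m7 ends at 20, A7 ends at 25.
Beat 25 falls within A7.

A7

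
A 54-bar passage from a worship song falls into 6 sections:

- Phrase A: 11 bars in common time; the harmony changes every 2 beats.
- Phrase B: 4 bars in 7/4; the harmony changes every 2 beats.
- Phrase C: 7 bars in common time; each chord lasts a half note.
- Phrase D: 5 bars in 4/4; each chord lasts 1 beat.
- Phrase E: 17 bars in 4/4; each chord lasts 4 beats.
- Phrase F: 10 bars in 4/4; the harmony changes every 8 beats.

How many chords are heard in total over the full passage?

92 chords

A: 11·4 = 44 beats, 44/2 = 22 chords.
B: 4·7 = 28 beats, 28/2 = 14 chords.
C: 7·4 = 28 beats, 28/2 = 14 chords.
D: 5·4 = 20 beats, 20/1 = 20 chords.
E: 17·4 = 68 beats, 68/4 = 17 chords.
F: 10·4 = 40 beats, 40/8 = 5 chords.
Total: 22 + 14 + 14 + 20 + 17 + 5 = 92.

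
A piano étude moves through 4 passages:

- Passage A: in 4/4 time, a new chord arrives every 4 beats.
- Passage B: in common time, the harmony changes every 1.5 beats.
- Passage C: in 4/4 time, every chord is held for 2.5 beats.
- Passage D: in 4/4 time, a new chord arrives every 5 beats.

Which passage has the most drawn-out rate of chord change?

A: 4 beats/bar ÷ 4 beats/chord = 1 chord/bar.
B: 4 beats/bar ÷ 1.5 beats/chord = 8/3 chords/bar.
C: 4 beats/bar ÷ 2.5 beats/chord = 1.6 chords/bar.
D: 4 beats/bar ÷ 5 beats/chord = 0.8 chords/bar.
Slowest is D at 0.8 chords/bar.

Passage D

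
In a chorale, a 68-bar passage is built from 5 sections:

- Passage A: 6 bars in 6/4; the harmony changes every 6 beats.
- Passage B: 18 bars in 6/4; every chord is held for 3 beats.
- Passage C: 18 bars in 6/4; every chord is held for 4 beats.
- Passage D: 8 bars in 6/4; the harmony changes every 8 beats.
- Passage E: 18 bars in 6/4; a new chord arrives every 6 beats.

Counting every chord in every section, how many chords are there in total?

93 chords

A: 6 bars × 6 beats = 36 beats; 6 beats/chord → 6 chords.
B: 18 bars × 6 beats = 108 beats; 3 beats/chord → 36 chords.
C: 18 bars × 6 beats = 108 beats; 4 beats/chord → 27 chords.
D: 8 bars × 6 beats = 48 beats; 8 beats/chord → 6 chords.
E: 18 bars × 6 beats = 108 beats; 6 beats/chord → 18 chords.
Total: 6 + 36 + 27 + 6 + 18 = 93.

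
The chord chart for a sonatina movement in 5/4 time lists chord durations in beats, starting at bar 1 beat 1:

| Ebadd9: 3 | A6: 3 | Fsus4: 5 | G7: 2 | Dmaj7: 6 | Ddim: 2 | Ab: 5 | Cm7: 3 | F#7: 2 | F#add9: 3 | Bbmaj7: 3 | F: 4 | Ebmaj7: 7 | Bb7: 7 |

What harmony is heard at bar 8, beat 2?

Beat 2 of bar 8 is beat (8−1)×5 + 2 = 37 overall.
Running totals: Ebadd9 ends at 3, A6 ends at 6, Fsus4 ends at 11, G7 ends at 13, Dmaj7 ends at 19, Ddim ends at 21, Ab ends at 26, Cm7 ends at 29, F#7 ends at 31, F#add9 ends at 34, Bbmaj7 ends at 37.
Beat 37 falls within Bbmaj7.

Bbmaj7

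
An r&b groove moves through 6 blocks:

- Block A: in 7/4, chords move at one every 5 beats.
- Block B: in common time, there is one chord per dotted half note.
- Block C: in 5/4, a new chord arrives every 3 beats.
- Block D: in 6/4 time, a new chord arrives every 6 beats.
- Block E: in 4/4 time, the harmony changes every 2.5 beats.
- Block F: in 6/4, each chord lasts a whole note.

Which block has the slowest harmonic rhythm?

A: 7/5 = 1.4 chords/bar.
B: 4/3 = 4/3 chords/bar.
C: 5/3 = 5/3 chords/bar.
D: 6/6 = 1 chord/bar.
E: 4/2.5 = 1.6 chords/bar.
F: 6/4 = 1.5 chords/bar.
Slowest is D at 1 chords/bar.

Block D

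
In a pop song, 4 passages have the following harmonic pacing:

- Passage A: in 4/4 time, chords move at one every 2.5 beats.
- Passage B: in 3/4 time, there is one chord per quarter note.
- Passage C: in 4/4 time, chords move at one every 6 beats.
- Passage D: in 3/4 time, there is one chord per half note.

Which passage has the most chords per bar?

Passage B

A: 4/2.5 = 1.6 chords/bar.
B: 3/1 = 3 chords/bar.
C: 4/6 = 2/3 chords/bar.
D: 3/2 = 1.5 chords/bar.
Fastest is B at 3 chords/bar.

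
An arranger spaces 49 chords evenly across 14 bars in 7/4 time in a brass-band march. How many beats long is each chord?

14 bars × 7 beats/bar = 98 beats total.
98 beats ÷ 49 chords = 2 beats per chord.
(That is a half note.)

2 beats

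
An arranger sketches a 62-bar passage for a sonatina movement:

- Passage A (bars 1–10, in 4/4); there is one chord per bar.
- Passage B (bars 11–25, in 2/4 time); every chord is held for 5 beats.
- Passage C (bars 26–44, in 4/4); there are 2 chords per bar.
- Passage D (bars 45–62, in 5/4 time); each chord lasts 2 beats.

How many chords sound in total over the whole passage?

99 chords

A: 10·4 = 40 beats, 40/4 = 10 chords.
B: 15·2 = 30 beats, 30/5 = 6 chords.
C: 19·4 = 76 beats, 76/2 = 38 chords.
D: 18·5 = 90 beats, 90/2 = 45 chords.
Total: 10 + 6 + 38 + 45 = 99.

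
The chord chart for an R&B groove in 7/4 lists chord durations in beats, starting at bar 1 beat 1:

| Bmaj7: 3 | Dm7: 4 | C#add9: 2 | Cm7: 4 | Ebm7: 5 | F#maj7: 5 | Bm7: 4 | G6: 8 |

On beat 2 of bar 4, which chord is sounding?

Beat 2 of bar 4 is beat (4−1)×7 + 2 = 23 overall.
Running totals: Bmaj7 ends at 3, Dm7 ends at 7, C#add9 ends at 9, Cm7 ends at 13, Ebm7 ends at 18, F#maj7 ends at 23.
Beat 23 falls within F#maj7.

F#maj7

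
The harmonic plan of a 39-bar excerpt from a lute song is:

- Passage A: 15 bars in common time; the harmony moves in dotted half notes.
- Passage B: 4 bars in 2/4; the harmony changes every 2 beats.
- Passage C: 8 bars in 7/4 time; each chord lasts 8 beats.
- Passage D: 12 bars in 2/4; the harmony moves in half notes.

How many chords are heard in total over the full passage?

A has 60 beats and chords last 3 each, so 20 chords.
B has 8 beats and chords last 2 each, so 4 chords.
C has 56 beats and chords last 8 each, so 7 chords.
D has 24 beats and chords last 2 each, so 12 chords.
Total: 20 + 4 + 7 + 12 = 43.

43 chords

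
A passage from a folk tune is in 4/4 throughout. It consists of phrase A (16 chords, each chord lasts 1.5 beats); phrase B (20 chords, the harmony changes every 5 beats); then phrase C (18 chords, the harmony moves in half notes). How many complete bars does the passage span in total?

A: 16 × 1.5 = 24 beats = 6 bars.
B: 20 × 5 = 100 beats = 25 bars.
C: 18 × 2 = 36 beats = 9 bars.
Total: 6 + 25 + 9 = 40 bars.

40 bars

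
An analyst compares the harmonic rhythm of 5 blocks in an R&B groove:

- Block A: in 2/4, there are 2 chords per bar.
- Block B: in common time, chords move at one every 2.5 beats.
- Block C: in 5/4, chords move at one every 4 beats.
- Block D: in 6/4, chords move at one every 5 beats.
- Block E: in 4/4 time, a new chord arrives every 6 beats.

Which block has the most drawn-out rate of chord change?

Block E

A: each chord is 1 beat in 2/4, so 2 per bar.
B: each chord is 2.5 beats in 4/4, so 1.6 per bar.
C: each chord is 4 beats in 5/4, so 1.25 per bar.
D: each chord is 5 beats in 6/4, so 1.2 per bar.
E: each chord is 6 beats in 4/4, so 2/3 per bar.
Slowest is E at 2/3 chords/bar.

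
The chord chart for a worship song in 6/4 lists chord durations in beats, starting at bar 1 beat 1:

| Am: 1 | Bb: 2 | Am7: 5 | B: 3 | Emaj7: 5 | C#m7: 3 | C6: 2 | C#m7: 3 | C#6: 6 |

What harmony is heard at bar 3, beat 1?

Beat 1 of bar 3 is beat (3−1)×6 + 1 = 13 overall.
Running totals: Am ends at 1, Bb ends at 3, Am7 ends at 8, B ends at 11, Emaj7 ends at 16.
Beat 13 falls within Emaj7.

Emaj7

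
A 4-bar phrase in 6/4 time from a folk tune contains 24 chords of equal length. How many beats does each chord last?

1 beat

4 bars × 6 beats/bar = 24 beats total.
24 beats ÷ 24 chords = 1 beats per chord.
(That is a quarter note.)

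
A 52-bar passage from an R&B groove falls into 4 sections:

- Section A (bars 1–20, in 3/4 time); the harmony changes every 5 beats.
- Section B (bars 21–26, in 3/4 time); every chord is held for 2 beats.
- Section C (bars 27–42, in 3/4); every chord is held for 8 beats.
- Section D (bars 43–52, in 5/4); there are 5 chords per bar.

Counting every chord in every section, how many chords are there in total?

77 chords

A: 20 bars × 3 beats = 60 beats; 5 beats/chord → 12 chords.
B: 6 bars × 3 beats = 18 beats; 2 beats/chord → 9 chords.
C: 16 bars × 3 beats = 48 beats; 8 beats/chord → 6 chords.
D: 10 bars × 5 beats = 50 beats; 1 beat/chord → 50 chords.
Total: 12 + 9 + 6 + 50 = 77.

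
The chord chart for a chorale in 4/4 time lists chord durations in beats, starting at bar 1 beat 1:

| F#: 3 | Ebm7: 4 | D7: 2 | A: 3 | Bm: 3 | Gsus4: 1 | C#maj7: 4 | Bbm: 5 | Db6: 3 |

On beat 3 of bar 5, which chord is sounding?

Beat 3 of bar 5 is beat (5−1)×4 + 3 = 19 overall.
Running totals: F# ends at 3, Ebm7 ends at 7, D7 ends at 9, A ends at 12, Bm ends at 15, Gsus4 ends at 16, C#maj7 ends at 20.
Beat 19 falls within C#maj7.

C#maj7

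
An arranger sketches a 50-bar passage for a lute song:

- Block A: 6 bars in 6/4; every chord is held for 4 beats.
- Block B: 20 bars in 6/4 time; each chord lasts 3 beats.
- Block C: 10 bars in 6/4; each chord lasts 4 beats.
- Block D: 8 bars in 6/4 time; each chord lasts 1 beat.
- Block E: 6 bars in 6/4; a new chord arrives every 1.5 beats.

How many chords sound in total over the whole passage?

A: 6 bars × 6 beats = 36 beats; 4 beats/chord → 9 chords.
B: 20 bars × 6 beats = 120 beats; 3 beats/chord → 40 chords.
C: 10 bars × 6 beats = 60 beats; 4 beats/chord → 15 chords.
D: 8 bars × 6 beats = 48 beats; 1 beat/chord → 48 chords.
E: 6 bars × 6 beats = 36 beats; 1.5 beats/chord → 24 chords.
Total: 9 + 40 + 15 + 48 + 24 = 136.

136 chords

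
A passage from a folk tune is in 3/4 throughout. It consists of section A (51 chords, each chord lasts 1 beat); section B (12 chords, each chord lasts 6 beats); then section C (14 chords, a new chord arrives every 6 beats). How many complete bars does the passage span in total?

69 bars

A: 51 × 1 = 51 beats = 17 bars.
B: 12 × 6 = 72 beats = 24 bars.
C: 14 × 6 = 84 beats = 28 bars.
Total: 17 + 24 + 28 = 69 bars.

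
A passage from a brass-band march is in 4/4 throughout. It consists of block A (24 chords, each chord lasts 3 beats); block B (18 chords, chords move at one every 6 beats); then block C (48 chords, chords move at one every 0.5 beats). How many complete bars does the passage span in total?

A: 24 × 3 = 72 beats = 18 bars.
B: 18 × 6 = 108 beats = 27 bars.
C: 48 × 0.5 = 24 beats = 6 bars.
Total: 18 + 27 + 6 = 51 bars.

51 bars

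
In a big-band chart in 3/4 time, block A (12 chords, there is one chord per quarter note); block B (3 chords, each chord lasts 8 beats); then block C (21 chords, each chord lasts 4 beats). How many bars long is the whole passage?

A: 12 × 1 = 12 beats = 4 bars.
B: 3 × 8 = 24 beats = 8 bars.
C: 21 × 4 = 84 beats = 28 bars.
Total: 4 + 8 + 28 = 40 bars.

40 bars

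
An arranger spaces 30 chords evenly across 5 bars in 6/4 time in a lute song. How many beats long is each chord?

1 beat

5 bars × 6 beats/bar = 30 beats total.
30 beats ÷ 30 chords = 1 beats per chord.
(That is a quarter note.)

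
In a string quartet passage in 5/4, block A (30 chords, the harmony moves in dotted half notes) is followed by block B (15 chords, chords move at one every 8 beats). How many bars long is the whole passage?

A: 30 × 3 = 90 beats = 18 bars.
B: 15 × 8 = 120 beats = 24 bars.
Total: 18 + 24 = 42 bars.

42 bars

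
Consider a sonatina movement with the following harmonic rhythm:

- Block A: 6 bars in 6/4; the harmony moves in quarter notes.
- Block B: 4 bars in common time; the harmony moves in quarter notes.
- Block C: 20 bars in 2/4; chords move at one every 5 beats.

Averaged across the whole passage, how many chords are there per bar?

2 chords per bar

A: 6 × 6 = 36 beats ÷ 1 = 36 chords.
B: 4 × 4 = 16 beats ÷ 1 = 16 chords.
C: 20 × 2 = 40 beats ÷ 5 = 8 chords.
Overall: 60 chords over 30 bars → 60/30 = 2 chords per bar.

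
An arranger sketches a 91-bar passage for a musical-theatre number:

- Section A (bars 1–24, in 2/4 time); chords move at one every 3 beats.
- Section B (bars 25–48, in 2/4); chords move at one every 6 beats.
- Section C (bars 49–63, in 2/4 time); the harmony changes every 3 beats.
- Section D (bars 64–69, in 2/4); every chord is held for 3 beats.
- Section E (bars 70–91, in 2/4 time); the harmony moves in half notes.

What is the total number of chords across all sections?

A has 48 beats and chords last 3 each, so 16 chords.
B has 48 beats and chords last 6 each, so 8 chords.
C has 30 beats and chords last 3 each, so 10 chords.
D has 12 beats and chords last 3 each, so 4 chords.
E has 44 beats and chords last 2 each, so 22 chords.
Total: 16 + 8 + 10 + 4 + 22 = 60.

60 chords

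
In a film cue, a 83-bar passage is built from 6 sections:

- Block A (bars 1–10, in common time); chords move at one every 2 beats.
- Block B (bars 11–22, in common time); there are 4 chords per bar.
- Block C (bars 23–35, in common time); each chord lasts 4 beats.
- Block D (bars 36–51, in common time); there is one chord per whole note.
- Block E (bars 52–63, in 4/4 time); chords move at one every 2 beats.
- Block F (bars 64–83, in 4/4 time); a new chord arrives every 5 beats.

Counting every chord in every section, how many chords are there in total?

A: 10 bars × 4 beats = 40 beats; 2 beats/chord → 20 chords.
B: 12 bars × 4 beats = 48 beats; 1 beat/chord → 48 chords.
C: 13 bars × 4 beats = 52 beats; 4 beats/chord → 13 chords.
D: 16 bars × 4 beats = 64 beats; 4 beats/chord → 16 chords.
E: 12 bars × 4 beats = 48 beats; 2 beats/chord → 24 chords.
F: 20 bars × 4 beats = 80 beats; 5 beats/chord → 16 chords.
Total: 20 + 48 + 13 + 16 + 24 + 16 = 137.

137 chords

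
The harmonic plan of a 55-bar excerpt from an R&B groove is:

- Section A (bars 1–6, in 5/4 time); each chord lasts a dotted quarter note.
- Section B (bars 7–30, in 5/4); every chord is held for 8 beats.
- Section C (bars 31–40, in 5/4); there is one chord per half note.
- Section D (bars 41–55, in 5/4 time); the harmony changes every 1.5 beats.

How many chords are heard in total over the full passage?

110 chords

A has 30 beats and chords last 1.5 each, so 20 chords.
B has 120 beats and chords last 8 each, so 15 chords.
C has 50 beats and chords last 2 each, so 25 chords.
D has 75 beats and chords last 1.5 each, so 50 chords.
Total: 20 + 15 + 25 + 50 = 110.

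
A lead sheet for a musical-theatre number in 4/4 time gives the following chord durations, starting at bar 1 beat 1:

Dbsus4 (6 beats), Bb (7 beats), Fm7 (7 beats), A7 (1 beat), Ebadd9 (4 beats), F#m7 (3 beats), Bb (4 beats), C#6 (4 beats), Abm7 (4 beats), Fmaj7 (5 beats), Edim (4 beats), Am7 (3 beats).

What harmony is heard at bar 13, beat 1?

Beat 1 of bar 13 is beat (13−1)×4 + 1 = 49 overall.
Running totals: Dbsus4 ends at 6, Bb ends at 13, Fm7 ends at 20, A7 ends at 21, Ebadd9 ends at 25, F#m7 ends at 28, Bb ends at 32, C#6 ends at 36, Abm7 ends at 40, Fmaj7 ends at 45, Edim ends at 49.
Beat 49 falls within Edim.

Edim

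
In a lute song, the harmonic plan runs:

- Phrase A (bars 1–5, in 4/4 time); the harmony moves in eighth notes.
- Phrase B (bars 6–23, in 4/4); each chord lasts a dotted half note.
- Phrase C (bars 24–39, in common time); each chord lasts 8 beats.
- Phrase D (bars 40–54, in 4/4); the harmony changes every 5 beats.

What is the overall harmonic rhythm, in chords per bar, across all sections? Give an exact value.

A: 5 bars of 4 beats is 20 beats; at 0.5 beats each that's 40 chords.
B: 18 bars of 4 beats is 72 beats; at 3 beats each that's 24 chords.
C: 16 bars of 4 beats is 64 beats; at 8 beats each that's 8 chords.
D: 15 bars of 4 beats is 60 beats; at 5 beats each that's 12 chords.
Overall: 84 chords over 54 bars → 84/54 = 14/9 chords per bar.

14/9 chords per bar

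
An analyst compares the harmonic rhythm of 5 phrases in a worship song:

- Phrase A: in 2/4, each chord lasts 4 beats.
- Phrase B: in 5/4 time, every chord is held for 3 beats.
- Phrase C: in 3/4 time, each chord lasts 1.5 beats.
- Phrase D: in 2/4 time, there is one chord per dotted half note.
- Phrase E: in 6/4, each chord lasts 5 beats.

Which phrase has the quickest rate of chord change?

Phrase C

A: each chord is 4 beats in 2/4, so 0.5 per bar.
B: each chord is 3 beats in 5/4, so 5/3 per bar.
C: each chord is 1.5 beats in 3/4, so 2 per bar.
D: each chord is 3 beats in 2/4, so 2/3 per bar.
E: each chord is 5 beats in 6/4, so 1.2 per bar.
Fastest is C at 2 chords/bar.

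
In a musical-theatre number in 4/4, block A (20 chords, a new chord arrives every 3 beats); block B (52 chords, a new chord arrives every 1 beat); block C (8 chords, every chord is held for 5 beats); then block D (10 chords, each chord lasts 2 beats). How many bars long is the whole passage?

A: 20 × 3 = 60 beats = 15 bars.
B: 52 × 1 = 52 beats = 13 bars.
C: 8 × 5 = 40 beats = 10 bars.
D: 10 × 2 = 20 beats = 5 bars.
Total: 15 + 13 + 10 + 5 = 43 bars.

43 bars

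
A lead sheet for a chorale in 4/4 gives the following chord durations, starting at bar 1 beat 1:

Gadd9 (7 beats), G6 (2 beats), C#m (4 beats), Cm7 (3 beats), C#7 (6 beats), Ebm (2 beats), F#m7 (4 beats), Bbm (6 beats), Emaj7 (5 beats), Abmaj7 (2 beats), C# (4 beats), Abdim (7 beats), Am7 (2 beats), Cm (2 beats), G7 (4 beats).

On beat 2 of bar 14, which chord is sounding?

Beat 2 of bar 14 is beat (14−1)×4 + 2 = 54 overall.
Running totals: Gadd9 ends at 7, G6 ends at 9, C#m ends at 13, Cm7 ends at 16, C#7 ends at 22, Ebm ends at 24, F#m7 ends at 28, Bbm ends at 34, Emaj7 ends at 39, Abmaj7 ends at 41, C# ends at 45, Abdim ends at 52, Am7 ends at 54.
Beat 54 falls within Am7.

Am7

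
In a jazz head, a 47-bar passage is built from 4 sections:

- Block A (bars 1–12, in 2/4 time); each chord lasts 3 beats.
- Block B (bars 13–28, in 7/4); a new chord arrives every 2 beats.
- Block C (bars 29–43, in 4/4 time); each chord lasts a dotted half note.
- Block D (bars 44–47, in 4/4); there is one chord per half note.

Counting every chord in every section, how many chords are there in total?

92 chords

A: 12·2 = 24 beats, 24/3 = 8 chords.
B: 16·7 = 112 beats, 112/2 = 56 chords.
C: 15·4 = 60 beats, 60/3 = 20 chords.
D: 4·4 = 16 beats, 16/2 = 8 chords.
Total: 8 + 56 + 20 + 8 = 92.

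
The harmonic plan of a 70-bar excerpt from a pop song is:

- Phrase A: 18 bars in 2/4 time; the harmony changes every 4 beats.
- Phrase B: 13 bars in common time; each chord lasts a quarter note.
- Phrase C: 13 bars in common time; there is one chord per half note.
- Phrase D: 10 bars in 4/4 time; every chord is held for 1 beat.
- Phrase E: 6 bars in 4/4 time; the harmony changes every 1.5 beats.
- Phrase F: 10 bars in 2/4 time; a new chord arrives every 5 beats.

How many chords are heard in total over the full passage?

A: 18·2 = 36 beats, 36/4 = 9 chords.
B: 13·4 = 52 beats, 52/1 = 52 chords.
C: 13·4 = 52 beats, 52/2 = 26 chords.
D: 10·4 = 40 beats, 40/1 = 40 chords.
E: 6·4 = 24 beats, 24/1.5 = 16 chords.
F: 10·2 = 20 beats, 20/5 = 4 chords.
Total: 9 + 52 + 26 + 40 + 16 + 4 = 147.

147 chords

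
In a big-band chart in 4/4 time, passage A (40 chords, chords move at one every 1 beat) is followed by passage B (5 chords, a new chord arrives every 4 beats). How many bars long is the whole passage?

15 bars

A: 40 × 1 = 40 beats = 10 bars.
B: 5 × 4 = 20 beats = 5 bars.
Total: 10 + 5 = 15 bars.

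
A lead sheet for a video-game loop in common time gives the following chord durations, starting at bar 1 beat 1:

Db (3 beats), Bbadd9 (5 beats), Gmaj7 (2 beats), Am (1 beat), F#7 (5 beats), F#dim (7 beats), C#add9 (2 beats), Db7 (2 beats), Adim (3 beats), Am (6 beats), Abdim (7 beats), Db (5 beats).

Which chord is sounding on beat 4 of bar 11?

Db

Beat 4 of bar 11 is beat (11−1)×4 + 4 = 44 overall.
Running totals: Db ends at 3, Bbadd9 ends at 8, Gmaj7 ends at 10, Am ends at 11, F#7 ends at 16, F#dim ends at 23, C#add9 ends at 25, Db7 ends at 27, Adim ends at 30, Am ends at 36, Abdim ends at 43, Db ends at 48.
Beat 44 falls within Db.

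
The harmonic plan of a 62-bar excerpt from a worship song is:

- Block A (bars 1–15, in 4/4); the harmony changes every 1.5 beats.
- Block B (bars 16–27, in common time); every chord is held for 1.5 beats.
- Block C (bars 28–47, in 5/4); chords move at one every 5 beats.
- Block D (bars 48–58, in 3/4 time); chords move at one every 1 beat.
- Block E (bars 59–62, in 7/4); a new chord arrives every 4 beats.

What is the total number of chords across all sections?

132 chords

A has 60 beats and chords last 1.5 each, so 40 chords.
B has 48 beats and chords last 1.5 each, so 32 chords.
C has 100 beats and chords last 5 each, so 20 chords.
D has 33 beats and chords last 1 each, so 33 chords.
E has 28 beats and chords last 4 each, so 7 chords.
Total: 40 + 32 + 20 + 33 + 7 = 132.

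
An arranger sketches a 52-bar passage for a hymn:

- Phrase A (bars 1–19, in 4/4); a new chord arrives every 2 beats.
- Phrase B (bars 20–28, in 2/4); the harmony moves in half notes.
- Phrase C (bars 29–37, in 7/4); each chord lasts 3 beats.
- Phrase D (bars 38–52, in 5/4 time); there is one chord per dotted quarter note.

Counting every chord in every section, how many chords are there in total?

A: 19·4 = 76 beats, 76/2 = 38 chords.
B: 9·2 = 18 beats, 18/2 = 9 chords.
C: 9·7 = 63 beats, 63/3 = 21 chords.
D: 15·5 = 75 beats, 75/1.5 = 50 chords.
Total: 38 + 9 + 21 + 50 = 118.

118 chords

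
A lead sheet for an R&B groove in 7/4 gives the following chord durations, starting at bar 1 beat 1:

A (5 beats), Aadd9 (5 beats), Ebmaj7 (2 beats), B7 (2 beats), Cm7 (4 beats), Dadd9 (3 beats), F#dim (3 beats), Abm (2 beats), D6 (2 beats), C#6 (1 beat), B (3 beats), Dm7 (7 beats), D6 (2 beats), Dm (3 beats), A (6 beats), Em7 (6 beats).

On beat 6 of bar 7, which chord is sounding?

A

Beat 6 of bar 7 is beat (7−1)×7 + 6 = 48 overall.
Running totals: A ends at 5, Aadd9 ends at 10, Ebmaj7 ends at 12, B7 ends at 14, Cm7 ends at 18, Dadd9 ends at 21, F#dim ends at 24, Abm ends at 26, D6 ends at 28, C#6 ends at 29, B ends at 32, Dm7 ends at 39, D6 ends at 41, Dm ends at 44, A ends at 50.
Beat 48 falls within A.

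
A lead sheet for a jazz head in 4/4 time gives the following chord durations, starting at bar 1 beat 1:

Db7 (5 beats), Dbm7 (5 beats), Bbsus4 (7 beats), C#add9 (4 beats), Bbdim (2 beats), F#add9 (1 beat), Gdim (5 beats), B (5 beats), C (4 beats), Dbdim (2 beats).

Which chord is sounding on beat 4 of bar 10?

Dbdim

Beat 4 of bar 10 is beat (10−1)×4 + 4 = 40 overall.
Running totals: Db7 ends at 5, Dbm7 ends at 10, Bbsus4 ends at 17, C#add9 ends at 21, Bbdim ends at 23, F#add9 ends at 24, Gdim ends at 29, B ends at 34, C ends at 38, Dbdim ends at 40.
Beat 40 falls within Dbdim.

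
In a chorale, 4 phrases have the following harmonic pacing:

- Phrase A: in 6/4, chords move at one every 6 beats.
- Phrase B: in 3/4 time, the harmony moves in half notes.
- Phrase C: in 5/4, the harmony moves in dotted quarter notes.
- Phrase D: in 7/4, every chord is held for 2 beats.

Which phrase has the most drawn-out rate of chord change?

Phrase A

A: 6/6 = 1 chord/bar.
B: 3/2 = 1.5 chords/bar.
C: 5/1.5 = 10/3 chords/bar.
D: 7/2 = 3.5 chords/bar.
Slowest is A at 1 chords/bar.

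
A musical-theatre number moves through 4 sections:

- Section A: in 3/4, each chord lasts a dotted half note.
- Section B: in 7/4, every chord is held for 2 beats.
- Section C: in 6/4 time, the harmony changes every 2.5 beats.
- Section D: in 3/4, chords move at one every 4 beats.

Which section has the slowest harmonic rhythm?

Section D

A: 3 beats/bar ÷ 3 beats/chord = 1 chord/bar.
B: 7 beats/bar ÷ 2 beats/chord = 3.5 chords/bar.
C: 6 beats/bar ÷ 2.5 beats/chord = 2.4 chords/bar.
D: 3 beats/bar ÷ 4 beats/chord = 0.75 chords/bar.
Slowest is D at 0.75 chords/bar.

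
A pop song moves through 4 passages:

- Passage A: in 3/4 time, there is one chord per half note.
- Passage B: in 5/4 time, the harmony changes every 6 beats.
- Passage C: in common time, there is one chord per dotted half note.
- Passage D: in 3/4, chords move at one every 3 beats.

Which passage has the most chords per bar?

A: 3 beats/bar ÷ 2 beats/chord = 1.5 chords/bar.
B: 5 beats/bar ÷ 6 beats/chord = 5/6 chords/bar.
C: 4 beats/bar ÷ 3 beats/chord = 4/3 chords/bar.
D: 3 beats/bar ÷ 3 beats/chord = 1 chord/bar.
Fastest is A at 1.5 chords/bar.

Passage A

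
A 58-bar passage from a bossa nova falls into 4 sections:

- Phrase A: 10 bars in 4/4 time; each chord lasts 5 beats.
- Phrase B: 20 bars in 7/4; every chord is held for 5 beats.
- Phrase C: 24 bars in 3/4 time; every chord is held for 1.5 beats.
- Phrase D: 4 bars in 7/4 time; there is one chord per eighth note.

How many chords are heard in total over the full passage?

140 chords

A: 10 bars × 4 beats = 40 beats; 5 beats/chord → 8 chords.
B: 20 bars × 7 beats = 140 beats; 5 beats/chord → 28 chords.
C: 24 bars × 3 beats = 72 beats; 1.5 beats/chord → 48 chords.
D: 4 bars × 7 beats = 28 beats; 0.5 beats/chord → 56 chords.
Total: 8 + 28 + 48 + 56 = 140.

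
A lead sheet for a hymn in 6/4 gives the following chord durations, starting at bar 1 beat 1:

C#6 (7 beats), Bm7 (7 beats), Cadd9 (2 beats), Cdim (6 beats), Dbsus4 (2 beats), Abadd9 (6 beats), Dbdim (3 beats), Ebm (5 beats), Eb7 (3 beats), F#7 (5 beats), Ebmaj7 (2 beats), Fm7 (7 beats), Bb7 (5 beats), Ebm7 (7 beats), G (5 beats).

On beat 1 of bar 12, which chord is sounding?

Ebm7

Beat 1 of bar 12 is beat (12−1)×6 + 1 = 67 overall.
Running totals: C#6 ends at 7, Bm7 ends at 14, Cadd9 ends at 16, Cdim ends at 22, Dbsus4 ends at 24, Abadd9 ends at 30, Dbdim ends at 33, Ebm ends at 38, Eb7 ends at 41, F#7 ends at 46, Ebmaj7 ends at 48, Fm7 ends at 55, Bb7 ends at 60, Ebm7 ends at 67.
Beat 67 falls within Ebm7.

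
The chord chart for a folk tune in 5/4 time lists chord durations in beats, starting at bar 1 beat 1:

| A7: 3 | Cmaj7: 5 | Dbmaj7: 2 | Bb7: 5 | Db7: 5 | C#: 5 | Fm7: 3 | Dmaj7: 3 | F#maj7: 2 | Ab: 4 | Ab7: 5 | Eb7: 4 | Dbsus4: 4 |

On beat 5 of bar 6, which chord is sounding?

Beat 5 of bar 6 is beat (6−1)×5 + 5 = 30 overall.
Running totals: A7 ends at 3, Cmaj7 ends at 8, Dbmaj7 ends at 10, Bb7 ends at 15, Db7 ends at 20, C# ends at 25, Fm7 ends at 28, Dmaj7 ends at 31.
Beat 30 falls within Dmaj7.

Dmaj7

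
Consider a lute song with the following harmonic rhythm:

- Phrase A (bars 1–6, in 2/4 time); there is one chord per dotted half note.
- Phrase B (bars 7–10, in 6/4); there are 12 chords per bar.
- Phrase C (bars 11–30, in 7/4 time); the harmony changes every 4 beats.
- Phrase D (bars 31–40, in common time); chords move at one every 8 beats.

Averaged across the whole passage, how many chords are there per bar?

A: 6 bars of 2 beats is 12 beats; at 3 beats each that's 4 chords.
B: 4 bars of 6 beats is 24 beats; at 0.5 beats each that's 48 chords.
C: 20 bars of 7 beats is 140 beats; at 4 beats each that's 35 chords.
D: 10 bars of 4 beats is 40 beats; at 8 beats each that's 5 chords.
Overall: 92 chords over 40 bars → 92/40 = 2.3 chords per bar.

2.3 chords per bar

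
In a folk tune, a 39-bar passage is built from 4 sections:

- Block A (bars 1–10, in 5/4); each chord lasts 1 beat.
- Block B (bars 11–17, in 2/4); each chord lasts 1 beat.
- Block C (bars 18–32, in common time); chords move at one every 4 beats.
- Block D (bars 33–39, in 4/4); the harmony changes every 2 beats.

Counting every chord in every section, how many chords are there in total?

93 chords

A has 50 beats and chords last 1 each, so 50 chords.
B has 14 beats and chords last 1 each, so 14 chords.
C has 60 beats and chords last 4 each, so 15 chords.
D has 28 beats and chords last 2 each, so 14 chords.
Total: 50 + 14 + 15 + 14 = 93.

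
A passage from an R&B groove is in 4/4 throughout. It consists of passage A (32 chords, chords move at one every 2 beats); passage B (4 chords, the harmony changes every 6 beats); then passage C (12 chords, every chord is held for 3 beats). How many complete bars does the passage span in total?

31 bars

A: 32 × 2 = 64 beats = 16 bars.
B: 4 × 6 = 24 beats = 6 bars.
C: 12 × 3 = 36 beats = 9 bars.
Total: 16 + 6 + 9 = 31 bars.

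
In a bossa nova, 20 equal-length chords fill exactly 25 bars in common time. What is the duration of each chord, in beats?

5 beats

25 bars × 4 beats/bar = 100 beats total.
100 beats ÷ 20 chords = 5 beats per chord.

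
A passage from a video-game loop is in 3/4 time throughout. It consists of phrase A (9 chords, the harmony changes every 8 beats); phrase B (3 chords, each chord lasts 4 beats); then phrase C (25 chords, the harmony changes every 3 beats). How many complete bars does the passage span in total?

53 bars

A: 9 × 8 = 72 beats = 24 bars.
B: 3 × 4 = 12 beats = 4 bars.
C: 25 × 3 = 75 beats = 25 bars.
Total: 24 + 4 + 25 = 53 bars.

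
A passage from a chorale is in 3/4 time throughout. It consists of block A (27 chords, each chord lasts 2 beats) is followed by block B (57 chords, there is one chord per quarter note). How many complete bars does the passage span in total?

37 bars

A: 27 × 2 = 54 beats = 18 bars.
B: 57 × 1 = 57 beats = 19 bars.
Total: 18 + 19 = 37 bars.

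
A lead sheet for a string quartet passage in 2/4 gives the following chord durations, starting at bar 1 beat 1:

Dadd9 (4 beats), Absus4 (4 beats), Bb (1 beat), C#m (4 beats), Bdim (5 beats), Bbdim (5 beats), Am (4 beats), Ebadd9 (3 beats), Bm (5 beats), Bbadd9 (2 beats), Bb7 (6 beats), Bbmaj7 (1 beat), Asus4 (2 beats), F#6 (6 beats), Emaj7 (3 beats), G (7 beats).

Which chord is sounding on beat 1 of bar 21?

Bb7

Beat 1 of bar 21 is beat (21−1)×2 + 1 = 41 overall.
Running totals: Dadd9 ends at 4, Absus4 ends at 8, Bb ends at 9, C#m ends at 13, Bdim ends at 18, Bbdim ends at 23, Am ends at 27, Ebadd9 ends at 30, Bm ends at 35, Bbadd9 ends at 37, Bb7 ends at 43.
Beat 41 falls within Bb7.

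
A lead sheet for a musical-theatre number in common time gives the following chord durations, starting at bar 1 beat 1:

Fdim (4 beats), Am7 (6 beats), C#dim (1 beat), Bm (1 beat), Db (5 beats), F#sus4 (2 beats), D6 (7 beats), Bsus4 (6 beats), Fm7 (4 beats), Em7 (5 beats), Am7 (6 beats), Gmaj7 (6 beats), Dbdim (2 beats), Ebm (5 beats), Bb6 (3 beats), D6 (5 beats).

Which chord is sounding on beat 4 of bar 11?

Am7

Beat 4 of bar 11 is beat (11−1)×4 + 4 = 44 overall.
Running totals: Fdim ends at 4, Am7 ends at 10, C#dim ends at 11, Bm ends at 12, Db ends at 17, F#sus4 ends at 19, D6 ends at 26, Bsus4 ends at 32, Fm7 ends at 36, Em7 ends at 41, Am7 ends at 47.
Beat 44 falls within Am7.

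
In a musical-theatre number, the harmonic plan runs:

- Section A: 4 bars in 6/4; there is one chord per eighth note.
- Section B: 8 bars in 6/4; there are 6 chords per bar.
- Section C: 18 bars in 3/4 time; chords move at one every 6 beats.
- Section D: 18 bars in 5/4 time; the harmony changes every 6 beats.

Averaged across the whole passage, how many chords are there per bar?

A: 4 × 6 = 24 beats ÷ 0.5 = 48 chords.
B: 8 × 6 = 48 beats ÷ 1 = 48 chords.
C: 18 × 3 = 54 beats ÷ 6 = 9 chords.
D: 18 × 5 = 90 beats ÷ 6 = 15 chords.
Overall: 120 chords over 48 bars → 120/48 = 2.5 chords per bar.

2.5 chords per bar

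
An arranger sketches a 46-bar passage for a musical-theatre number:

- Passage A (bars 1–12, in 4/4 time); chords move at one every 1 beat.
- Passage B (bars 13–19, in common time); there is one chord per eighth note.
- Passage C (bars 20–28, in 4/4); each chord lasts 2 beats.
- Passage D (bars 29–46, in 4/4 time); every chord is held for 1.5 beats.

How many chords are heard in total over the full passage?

170 chords

A: 12 bars × 4 beats = 48 beats; 1 beat/chord → 48 chords.
B: 7 bars × 4 beats = 28 beats; 0.5 beats/chord → 56 chords.
C: 9 bars × 4 beats = 36 beats; 2 beats/chord → 18 chords.
D: 18 bars × 4 beats = 72 beats; 1.5 beats/chord → 48 chords.
Total: 48 + 56 + 18 + 48 = 170.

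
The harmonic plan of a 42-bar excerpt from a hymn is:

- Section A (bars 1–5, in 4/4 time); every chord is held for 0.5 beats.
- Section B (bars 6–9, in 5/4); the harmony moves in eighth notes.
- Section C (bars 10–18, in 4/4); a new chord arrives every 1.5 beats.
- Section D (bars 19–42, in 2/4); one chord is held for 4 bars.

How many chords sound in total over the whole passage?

110 chords

A has 20 beats and chords last 0.5 each, so 40 chords.
B has 20 beats and chords last 0.5 each, so 40 chords.
C has 36 beats and chords last 1.5 each, so 24 chords.
D has 48 beats and chords last 8 each, so 6 chords.
Total: 40 + 40 + 24 + 6 = 110.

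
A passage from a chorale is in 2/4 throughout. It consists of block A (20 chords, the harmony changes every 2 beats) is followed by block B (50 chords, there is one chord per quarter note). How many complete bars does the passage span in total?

45 bars

A: 20 × 2 = 40 beats = 20 bars.
B: 50 × 1 = 50 beats = 25 bars.
Total: 20 + 25 = 45 bars.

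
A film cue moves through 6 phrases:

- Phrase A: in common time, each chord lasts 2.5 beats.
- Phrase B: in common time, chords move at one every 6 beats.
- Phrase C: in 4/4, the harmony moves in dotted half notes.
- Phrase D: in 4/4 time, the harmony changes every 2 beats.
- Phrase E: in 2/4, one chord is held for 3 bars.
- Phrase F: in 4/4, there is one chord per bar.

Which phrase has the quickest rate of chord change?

A: 4/2.5 = 1.6 chords/bar.
B: 4/6 = 2/3 chords/bar.
C: 4/3 = 4/3 chords/bar.
D: 4/2 = 2 chords/bar.
E: 2/6 = 1/3 chords/bar.
F: 4/4 = 1 chord/bar.
Fastest is D at 2 chords/bar.

Phrase D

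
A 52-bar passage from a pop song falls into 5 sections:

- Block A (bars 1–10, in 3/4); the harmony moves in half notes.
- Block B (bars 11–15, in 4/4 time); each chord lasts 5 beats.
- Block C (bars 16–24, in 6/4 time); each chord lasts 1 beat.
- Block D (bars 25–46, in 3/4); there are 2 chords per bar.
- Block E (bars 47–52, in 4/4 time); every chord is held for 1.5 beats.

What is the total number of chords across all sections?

133 chords

A has 30 beats and chords last 2 each, so 15 chords.
B has 20 beats and chords last 5 each, so 4 chords.
C has 54 beats and chords last 1 each, so 54 chords.
D has 66 beats and chords last 1.5 each, so 44 chords.
E has 24 beats and chords last 1.5 each, so 16 chords.
Total: 15 + 4 + 54 + 44 + 16 = 133.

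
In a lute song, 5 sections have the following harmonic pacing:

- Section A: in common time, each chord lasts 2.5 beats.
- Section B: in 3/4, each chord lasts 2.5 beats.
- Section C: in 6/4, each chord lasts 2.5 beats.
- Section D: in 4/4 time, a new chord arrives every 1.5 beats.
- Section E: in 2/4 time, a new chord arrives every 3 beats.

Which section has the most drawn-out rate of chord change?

Section E

A: 4 beats/bar ÷ 2.5 beats/chord = 1.6 chords/bar.
B: 3 beats/bar ÷ 2.5 beats/chord = 1.2 chords/bar.
C: 6 beats/bar ÷ 2.5 beats/chord = 2.4 chords/bar.
D: 4 beats/bar ÷ 1.5 beats/chord = 8/3 chords/bar.
E: 2 beats/bar ÷ 3 beats/chord = 2/3 chords/bar.
Slowest is E at 2/3 chords/bar.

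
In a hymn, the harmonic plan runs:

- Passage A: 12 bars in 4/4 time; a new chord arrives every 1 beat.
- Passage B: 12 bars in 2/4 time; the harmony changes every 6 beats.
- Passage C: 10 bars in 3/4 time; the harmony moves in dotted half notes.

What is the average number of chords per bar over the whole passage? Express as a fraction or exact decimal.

31/17 chords per bar

A: 12 × 4 = 48 beats ÷ 1 = 48 chords.
B: 12 × 2 = 24 beats ÷ 6 = 4 chords.
C: 10 × 3 = 30 beats ÷ 3 = 10 chords.
Overall: 62 chords over 34 bars → 62/34 = 31/17 chords per bar.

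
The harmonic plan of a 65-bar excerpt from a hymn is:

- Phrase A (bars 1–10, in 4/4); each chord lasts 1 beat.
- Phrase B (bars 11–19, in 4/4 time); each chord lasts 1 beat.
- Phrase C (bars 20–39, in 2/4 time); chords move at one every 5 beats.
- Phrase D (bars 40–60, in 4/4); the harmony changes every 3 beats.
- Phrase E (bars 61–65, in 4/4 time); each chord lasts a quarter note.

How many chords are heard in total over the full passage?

132 chords

A has 40 beats and chords last 1 each, so 40 chords.
B has 36 beats and chords last 1 each, so 36 chords.
C has 40 beats and chords last 5 each, so 8 chords.
D has 84 beats and chords last 3 each, so 28 chords.
E has 20 beats and chords last 1 each, so 20 chords.
Total: 40 + 36 + 8 + 28 + 20 = 132.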